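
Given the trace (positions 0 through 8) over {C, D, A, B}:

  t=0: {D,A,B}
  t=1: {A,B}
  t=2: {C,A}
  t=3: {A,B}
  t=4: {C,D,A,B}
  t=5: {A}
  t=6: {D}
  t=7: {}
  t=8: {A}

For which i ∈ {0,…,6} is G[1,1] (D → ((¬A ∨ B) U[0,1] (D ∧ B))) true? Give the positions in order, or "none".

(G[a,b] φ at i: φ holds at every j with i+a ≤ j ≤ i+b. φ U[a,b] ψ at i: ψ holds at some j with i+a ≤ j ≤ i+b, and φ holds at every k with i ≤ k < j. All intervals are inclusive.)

Evaluate at each i in [0,6]:
  i=0: ✓ (all of [1,1])
  i=1: ✓ (all of [2,2])
  i=2: ✓ (all of [3,3])
  i=3: ✓ (all of [4,4])
  i=4: ✓ (all of [5,5])
  i=5: ✗ (fails at j=6)
  i=6: ✓ (all of [7,7])

0, 1, 2, 3, 4, 6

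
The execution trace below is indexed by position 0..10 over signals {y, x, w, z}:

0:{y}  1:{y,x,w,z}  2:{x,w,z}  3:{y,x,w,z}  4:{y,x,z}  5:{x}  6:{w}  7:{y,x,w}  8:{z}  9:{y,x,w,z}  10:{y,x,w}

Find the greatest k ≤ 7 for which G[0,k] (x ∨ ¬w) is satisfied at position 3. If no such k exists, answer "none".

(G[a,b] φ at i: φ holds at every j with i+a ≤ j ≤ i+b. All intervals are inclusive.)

(x ∨ ¬w) must hold from j=3 onward; find where it first fails.
  j=3: holds
  j=4: holds
  j=5: holds
  j=6: fails
Holds on [3,5], so largest k = 2.

2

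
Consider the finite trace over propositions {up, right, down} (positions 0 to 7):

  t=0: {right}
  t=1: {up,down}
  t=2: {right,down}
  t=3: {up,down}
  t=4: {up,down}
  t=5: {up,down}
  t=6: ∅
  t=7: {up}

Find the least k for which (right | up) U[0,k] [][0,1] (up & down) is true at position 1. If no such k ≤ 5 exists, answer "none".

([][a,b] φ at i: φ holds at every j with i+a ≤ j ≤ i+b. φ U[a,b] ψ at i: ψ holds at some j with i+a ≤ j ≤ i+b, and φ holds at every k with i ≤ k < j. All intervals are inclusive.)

Need earliest j ≥ 1 with [][0,1] (up & down), and (right | up) at every k in [1,j-1].
  j=1: rhs fails.
  j=2: rhs fails.
  j=3: rhs holds; lhs holds on [1,2]. k = 2.

2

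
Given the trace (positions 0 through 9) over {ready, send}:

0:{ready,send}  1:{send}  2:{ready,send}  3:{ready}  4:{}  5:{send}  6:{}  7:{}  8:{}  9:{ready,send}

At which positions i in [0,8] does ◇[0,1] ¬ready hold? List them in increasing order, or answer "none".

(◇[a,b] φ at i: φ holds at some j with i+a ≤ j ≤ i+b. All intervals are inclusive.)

0, 1, 3, 4, 5, 6, 7, 8

Evaluate at each i in [0,8]:
  i=0: ✓ (witness j=1)
  i=1: ✓ (witness j=1)
  i=2: ✗ (none in [2,3])
  i=3: ✓ (witness j=4)
  i=4: ✓ (witness j=4)
  i=5: ✓ (witness j=5)
  i=6: ✓ (witness j=6)
  i=7: ✓ (witness j=7)
  i=8: ✓ (witness j=8)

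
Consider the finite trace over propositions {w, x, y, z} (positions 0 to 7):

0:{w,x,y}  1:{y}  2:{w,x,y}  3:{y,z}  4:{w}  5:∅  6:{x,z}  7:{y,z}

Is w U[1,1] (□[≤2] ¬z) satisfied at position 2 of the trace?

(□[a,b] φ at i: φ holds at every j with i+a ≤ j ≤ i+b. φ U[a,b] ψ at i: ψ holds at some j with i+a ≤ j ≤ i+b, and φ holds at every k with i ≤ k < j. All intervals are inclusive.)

Need some j in [3,3] with □[≤2] ¬z, and w at every k in [2,j-1].
  j=3: □[≤2] ¬z — fails at 3.
No j in the window works → until fails.

False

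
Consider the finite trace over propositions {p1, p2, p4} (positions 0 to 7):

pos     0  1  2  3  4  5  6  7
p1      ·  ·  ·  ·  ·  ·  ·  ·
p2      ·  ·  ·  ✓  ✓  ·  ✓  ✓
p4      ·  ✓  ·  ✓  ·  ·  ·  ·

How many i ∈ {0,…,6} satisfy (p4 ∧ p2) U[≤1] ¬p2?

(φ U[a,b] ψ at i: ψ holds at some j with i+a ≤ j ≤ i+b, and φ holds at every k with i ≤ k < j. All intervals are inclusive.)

Evaluate at each i in [0,6]:
  i=0: ✓ (rhs at j=0)
  i=1: ✓ (rhs at j=1)
  i=2: ✓ (rhs at j=2)
  i=3: ✗ (no rhs in [3,4])
  i=4: ✗ (lhs fails at k=4 before rhs at j=5)
  i=5: ✓ (rhs at j=5)
  i=6: ✗ (no rhs in [6,7])
Positions where it holds: {0, 1, 2, 5} → 4.

4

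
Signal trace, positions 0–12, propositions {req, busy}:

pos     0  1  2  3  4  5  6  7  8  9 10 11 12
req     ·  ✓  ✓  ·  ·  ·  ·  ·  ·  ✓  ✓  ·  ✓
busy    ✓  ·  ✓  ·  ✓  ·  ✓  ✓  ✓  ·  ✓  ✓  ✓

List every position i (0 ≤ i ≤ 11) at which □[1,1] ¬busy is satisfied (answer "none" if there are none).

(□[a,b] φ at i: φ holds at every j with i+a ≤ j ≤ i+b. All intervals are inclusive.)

Evaluate at each i in [0,11]:
  i=0: ✓ (all of [1,1])
  i=1: ✗ (fails at j=2)
  i=2: ✓ (all of [3,3])
  i=3: ✗ (fails at j=4)
  i=4: ✓ (all of [5,5])
  i=5: ✗ (fails at j=6)
  i=6: ✗ (fails at j=7)
  i=7: ✗ (fails at j=8)
  i=8: ✓ (all of [9,9])
  i=9: ✗ (fails at j=10)
  i=10: ✗ (fails at j=11)
  i=11: ✗ (fails at j=12)

0, 2, 4, 8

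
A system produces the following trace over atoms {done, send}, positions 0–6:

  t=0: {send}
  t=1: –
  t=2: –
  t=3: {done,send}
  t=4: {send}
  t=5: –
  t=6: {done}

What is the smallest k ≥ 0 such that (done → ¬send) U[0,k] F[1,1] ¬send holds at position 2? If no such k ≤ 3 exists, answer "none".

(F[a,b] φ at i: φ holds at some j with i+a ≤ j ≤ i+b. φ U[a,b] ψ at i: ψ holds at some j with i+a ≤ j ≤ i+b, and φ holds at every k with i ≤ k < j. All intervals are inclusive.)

Need earliest j ≥ 2 with F[1,1] ¬send, and (done → ¬send) at every k in [2,j-1].
  j=2: rhs fails.
  j=3: rhs fails.
  j=4: rhs holds but lhs fails at k=3.
  j=5: rhs holds but lhs fails at k=3.
No witness within the range → none.

none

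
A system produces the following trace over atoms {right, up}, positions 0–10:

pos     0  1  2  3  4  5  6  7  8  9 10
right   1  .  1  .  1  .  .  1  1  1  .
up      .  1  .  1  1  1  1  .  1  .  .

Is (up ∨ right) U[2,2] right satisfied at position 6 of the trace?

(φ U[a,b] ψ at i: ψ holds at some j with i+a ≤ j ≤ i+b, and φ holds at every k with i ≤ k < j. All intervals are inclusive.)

Need some j in [8,8] with right, and (up ∨ right) at every k in [6,j-1].
  j=8: right holds; (up ∨ right) holds at every k in [6,7] → satisfied.

True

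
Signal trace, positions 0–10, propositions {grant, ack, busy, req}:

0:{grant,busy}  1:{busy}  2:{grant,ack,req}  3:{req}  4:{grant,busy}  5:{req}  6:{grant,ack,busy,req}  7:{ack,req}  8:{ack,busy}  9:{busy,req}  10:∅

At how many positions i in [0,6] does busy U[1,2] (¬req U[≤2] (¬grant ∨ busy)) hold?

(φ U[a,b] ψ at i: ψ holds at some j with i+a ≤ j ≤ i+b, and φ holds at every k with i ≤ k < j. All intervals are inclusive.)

3

Evaluate at each i in [0,6]:
  i=0: ✓ (rhs at j=1; lhs holds on [0,0])
  i=1: ✗ (lhs fails at k=2 before rhs at j=3)
  i=2: ✗ (lhs fails at k=2 before rhs at j=3)
  i=3: ✗ (lhs fails at k=3 before rhs at j=4)
  i=4: ✓ (rhs at j=5; lhs holds on [4,4])
  i=5: ✗ (lhs fails at k=5 before rhs at j=6)
  i=6: ✓ (rhs at j=7; lhs holds on [6,6])
Positions where it holds: {0, 4, 6} → 3.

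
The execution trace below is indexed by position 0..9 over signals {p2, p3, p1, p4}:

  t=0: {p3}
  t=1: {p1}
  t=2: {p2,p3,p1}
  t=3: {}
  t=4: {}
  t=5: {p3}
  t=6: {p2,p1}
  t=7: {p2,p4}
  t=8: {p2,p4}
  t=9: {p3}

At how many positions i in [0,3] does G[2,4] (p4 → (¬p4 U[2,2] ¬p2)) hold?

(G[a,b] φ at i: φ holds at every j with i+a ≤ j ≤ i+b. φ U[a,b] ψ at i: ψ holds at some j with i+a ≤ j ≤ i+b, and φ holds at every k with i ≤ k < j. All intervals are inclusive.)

3

Evaluate at each i in [0,3]:
  i=0: ✓ (all of [2,4])
  i=1: ✓ (all of [3,5])
  i=2: ✓ (all of [4,6])
  i=3: ✗ (fails at j=7)
Positions where it holds: {0, 1, 2} → 3.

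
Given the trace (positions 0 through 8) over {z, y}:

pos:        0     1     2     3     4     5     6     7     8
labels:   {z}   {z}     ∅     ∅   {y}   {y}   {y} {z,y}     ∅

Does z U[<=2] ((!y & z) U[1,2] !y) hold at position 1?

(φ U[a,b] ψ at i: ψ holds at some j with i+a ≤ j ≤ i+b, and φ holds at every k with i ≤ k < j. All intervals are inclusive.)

Need some j in [1,3] with ((!y & z) U[1,2] !y), and z at every k in [1,j-1].
  j=1: ((!y & z) U[1,2] !y) holds; no prefix to check → satisfied.

Yes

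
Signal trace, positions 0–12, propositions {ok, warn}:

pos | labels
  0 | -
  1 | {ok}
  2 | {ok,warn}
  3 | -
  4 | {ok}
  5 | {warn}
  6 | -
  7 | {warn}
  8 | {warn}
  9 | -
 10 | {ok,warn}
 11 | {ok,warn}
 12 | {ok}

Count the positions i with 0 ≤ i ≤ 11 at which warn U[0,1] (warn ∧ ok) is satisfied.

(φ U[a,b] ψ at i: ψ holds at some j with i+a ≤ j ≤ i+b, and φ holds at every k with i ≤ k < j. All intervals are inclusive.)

Evaluate at each i in [0,11]:
  i=0: ✗ (no rhs in [0,1])
  i=1: ✗ (lhs fails at k=1 before rhs at j=2)
  i=2: ✓ (rhs at j=2)
  i=3: ✗ (no rhs in [3,4])
  i=4: ✗ (no rhs in [4,5])
  i=5: ✗ (no rhs in [5,6])
  i=6: ✗ (no rhs in [6,7])
  i=7: ✗ (no rhs in [7,8])
  i=8: ✗ (no rhs in [8,9])
  i=9: ✗ (lhs fails at k=9 before rhs at j=10)
  i=10: ✓ (rhs at j=10)
  i=11: ✓ (rhs at j=11)
Positions where it holds: {2, 10, 11} → 3.

3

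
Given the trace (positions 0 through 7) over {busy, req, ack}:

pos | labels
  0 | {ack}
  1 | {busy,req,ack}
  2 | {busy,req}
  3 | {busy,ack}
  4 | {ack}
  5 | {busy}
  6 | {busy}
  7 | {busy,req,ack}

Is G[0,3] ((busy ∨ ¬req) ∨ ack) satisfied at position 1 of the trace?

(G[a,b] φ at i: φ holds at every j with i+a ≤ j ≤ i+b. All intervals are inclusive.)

Holds

Check ((busy ∨ ¬req) ∨ ack) at every j in [1,4]:
  j=1: true
  j=2: true
  j=3: true
  j=4: true
All positions satisfy it → formula holds.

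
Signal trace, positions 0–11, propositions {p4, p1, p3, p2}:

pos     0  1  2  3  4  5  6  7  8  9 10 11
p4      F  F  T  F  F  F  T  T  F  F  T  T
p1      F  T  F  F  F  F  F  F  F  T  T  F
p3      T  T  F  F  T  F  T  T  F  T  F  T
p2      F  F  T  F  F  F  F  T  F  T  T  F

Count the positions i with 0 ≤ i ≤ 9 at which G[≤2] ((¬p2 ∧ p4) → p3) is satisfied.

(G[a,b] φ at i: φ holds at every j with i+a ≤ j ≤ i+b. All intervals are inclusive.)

Evaluate at each i in [0,9]:
  i=0: ✓ (all of [0,2])
  i=1: ✓ (all of [1,3])
  i=2: ✓ (all of [2,4])
  i=3: ✓ (all of [3,5])
  i=4: ✓ (all of [4,6])
  i=5: ✓ (all of [5,7])
  i=6: ✓ (all of [6,8])
  i=7: ✓ (all of [7,9])
  i=8: ✓ (all of [8,10])
  i=9: ✓ (all of [9,11])
Positions where it holds: {0, 1, 2, 3, 4, 5, 6, 7, 8, 9} → 10.

10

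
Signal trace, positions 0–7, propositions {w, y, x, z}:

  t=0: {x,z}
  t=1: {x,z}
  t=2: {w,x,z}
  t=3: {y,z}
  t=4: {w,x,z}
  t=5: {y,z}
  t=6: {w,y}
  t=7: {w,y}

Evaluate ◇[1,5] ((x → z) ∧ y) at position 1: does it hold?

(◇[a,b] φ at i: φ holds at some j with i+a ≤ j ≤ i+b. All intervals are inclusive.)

Yes

Check ((x → z) ∧ y) at each j in [2,6]:
  j=2: false
  j=3: true
  j=4: false
  j=5: true
  j=6: true
Found at j=3 → formula holds.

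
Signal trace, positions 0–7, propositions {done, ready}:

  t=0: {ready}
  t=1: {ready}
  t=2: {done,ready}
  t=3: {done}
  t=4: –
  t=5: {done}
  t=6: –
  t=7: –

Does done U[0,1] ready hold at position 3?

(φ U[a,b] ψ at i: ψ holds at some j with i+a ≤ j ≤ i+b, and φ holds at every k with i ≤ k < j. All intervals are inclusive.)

No

Need some j in [3,4] with ready, and done at every k in [3,j-1].
  j=3: ready false.
  j=4: ready false.
No j in the window works → until fails.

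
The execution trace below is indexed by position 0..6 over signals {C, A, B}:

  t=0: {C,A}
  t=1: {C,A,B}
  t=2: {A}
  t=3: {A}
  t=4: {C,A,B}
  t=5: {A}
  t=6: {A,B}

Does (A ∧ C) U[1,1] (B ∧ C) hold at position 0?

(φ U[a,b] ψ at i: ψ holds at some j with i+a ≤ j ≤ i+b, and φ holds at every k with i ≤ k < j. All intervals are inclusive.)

Need some j in [1,1] with (B ∧ C), and (A ∧ C) at every k in [0,j-1].
  j=1: (B ∧ C) holds; (A ∧ C) holds at every k in [0,0] → satisfied.

Holds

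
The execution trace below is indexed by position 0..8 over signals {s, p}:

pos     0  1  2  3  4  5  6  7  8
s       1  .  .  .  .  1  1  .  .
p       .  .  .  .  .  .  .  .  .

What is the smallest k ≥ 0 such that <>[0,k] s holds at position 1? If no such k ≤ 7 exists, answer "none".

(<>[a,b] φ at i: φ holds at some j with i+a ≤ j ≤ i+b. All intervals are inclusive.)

4

Scan j = 1,2,… for s:
  j=1: fails
  j=2: fails
  j=3: fails
  j=4: fails
  j=5: holds
First hit at j=5, so smallest k = 5-1 = 4.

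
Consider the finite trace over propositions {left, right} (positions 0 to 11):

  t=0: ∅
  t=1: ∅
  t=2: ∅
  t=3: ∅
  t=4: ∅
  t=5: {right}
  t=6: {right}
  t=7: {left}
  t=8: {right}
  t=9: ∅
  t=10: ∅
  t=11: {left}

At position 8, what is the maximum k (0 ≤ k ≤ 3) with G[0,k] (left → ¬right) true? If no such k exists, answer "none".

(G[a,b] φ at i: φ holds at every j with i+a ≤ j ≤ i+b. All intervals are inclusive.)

3

(left → ¬right) must hold from j=8 onward; find where it first fails.
  j=8: holds
  j=9: holds
  j=10: holds
  j=11: holds
Holds through j=11; largest k = 3.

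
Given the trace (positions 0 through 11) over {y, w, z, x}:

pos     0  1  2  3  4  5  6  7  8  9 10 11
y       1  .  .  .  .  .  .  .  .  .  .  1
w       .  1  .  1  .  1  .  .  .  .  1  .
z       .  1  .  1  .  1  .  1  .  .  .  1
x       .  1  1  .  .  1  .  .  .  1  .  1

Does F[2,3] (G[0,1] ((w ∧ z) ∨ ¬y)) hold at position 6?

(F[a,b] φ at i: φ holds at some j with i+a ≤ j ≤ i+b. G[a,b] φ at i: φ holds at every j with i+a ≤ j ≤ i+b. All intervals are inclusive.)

True

Check G[0,1] ((w ∧ z) ∨ ¬y) at each j in [8,9]:
  j=8: holds on [8,9]
  j=9: holds on [9,10]
Found at j=8 → formula holds.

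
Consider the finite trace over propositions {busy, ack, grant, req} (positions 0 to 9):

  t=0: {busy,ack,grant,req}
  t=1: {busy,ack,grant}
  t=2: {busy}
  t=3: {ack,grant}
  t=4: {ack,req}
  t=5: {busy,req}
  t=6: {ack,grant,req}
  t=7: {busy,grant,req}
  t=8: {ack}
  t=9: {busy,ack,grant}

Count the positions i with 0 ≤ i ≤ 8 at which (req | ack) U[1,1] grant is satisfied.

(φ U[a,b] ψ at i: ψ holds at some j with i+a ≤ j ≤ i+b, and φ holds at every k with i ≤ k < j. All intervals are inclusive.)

4

Evaluate at each i in [0,8]:
  i=0: ✓ (rhs at j=1; lhs holds on [0,0])
  i=1: ✗ (no rhs in [2,2])
  i=2: ✗ (lhs fails at k=2 before rhs at j=3)
  i=3: ✗ (no rhs in [4,4])
  i=4: ✗ (no rhs in [5,5])
  i=5: ✓ (rhs at j=6; lhs holds on [5,5])
  i=6: ✓ (rhs at j=7; lhs holds on [6,6])
  i=7: ✗ (no rhs in [8,8])
  i=8: ✓ (rhs at j=9; lhs holds on [8,8])
Positions where it holds: {0, 5, 6, 8} → 4.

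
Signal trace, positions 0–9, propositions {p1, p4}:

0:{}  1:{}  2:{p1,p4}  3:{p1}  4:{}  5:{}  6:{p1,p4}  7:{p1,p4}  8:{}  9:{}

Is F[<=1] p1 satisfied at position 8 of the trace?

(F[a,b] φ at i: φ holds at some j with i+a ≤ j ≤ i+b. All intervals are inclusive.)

Check p1 at each j in [8,9]:
  j=8: false
  j=9: false
No position in the window satisfies it → formula fails.

Does not hold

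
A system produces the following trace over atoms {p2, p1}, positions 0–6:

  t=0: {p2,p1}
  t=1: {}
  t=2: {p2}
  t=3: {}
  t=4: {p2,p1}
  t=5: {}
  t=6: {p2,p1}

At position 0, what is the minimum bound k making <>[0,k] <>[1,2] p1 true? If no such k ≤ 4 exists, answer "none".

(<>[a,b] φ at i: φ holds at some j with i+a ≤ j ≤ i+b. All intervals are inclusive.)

2

Scan j = 0,1,… for <>[1,2] p1:
  j=0: fails
  j=1: fails
  j=2: holds
First hit at j=2, so smallest k = 2-0 = 2.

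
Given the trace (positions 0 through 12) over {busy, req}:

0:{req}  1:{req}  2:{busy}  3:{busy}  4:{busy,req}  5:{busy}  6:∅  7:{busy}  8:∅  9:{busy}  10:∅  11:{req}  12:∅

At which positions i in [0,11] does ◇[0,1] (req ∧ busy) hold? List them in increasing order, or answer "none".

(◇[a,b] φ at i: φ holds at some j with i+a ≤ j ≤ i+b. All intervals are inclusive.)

3, 4

Evaluate at each i in [0,11]:
  i=0: ✗ (none in [0,1])
  i=1: ✗ (none in [1,2])
  i=2: ✗ (none in [2,3])
  i=3: ✓ (witness j=4)
  i=4: ✓ (witness j=4)
  i=5: ✗ (none in [5,6])
  i=6: ✗ (none in [6,7])
  i=7: ✗ (none in [7,8])
  i=8: ✗ (none in [8,9])
  i=9: ✗ (none in [9,10])
  i=10: ✗ (none in [10,11])
  i=11: ✗ (none in [11,12])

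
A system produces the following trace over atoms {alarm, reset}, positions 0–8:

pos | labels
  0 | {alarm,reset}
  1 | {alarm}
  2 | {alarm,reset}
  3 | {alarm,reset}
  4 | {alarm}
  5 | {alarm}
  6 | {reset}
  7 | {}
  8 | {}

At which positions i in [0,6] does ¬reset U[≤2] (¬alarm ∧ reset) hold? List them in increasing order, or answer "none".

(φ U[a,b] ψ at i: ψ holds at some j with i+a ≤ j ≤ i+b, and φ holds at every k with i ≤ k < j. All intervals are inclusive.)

Evaluate at each i in [0,6]:
  i=0: ✗ (no rhs in [0,2])
  i=1: ✗ (no rhs in [1,3])
  i=2: ✗ (no rhs in [2,4])
  i=3: ✗ (no rhs in [3,5])
  i=4: ✓ (rhs at j=6; lhs holds on [4,5])
  i=5: ✓ (rhs at j=6; lhs holds on [5,5])
  i=6: ✓ (rhs at j=6)

4, 5, 6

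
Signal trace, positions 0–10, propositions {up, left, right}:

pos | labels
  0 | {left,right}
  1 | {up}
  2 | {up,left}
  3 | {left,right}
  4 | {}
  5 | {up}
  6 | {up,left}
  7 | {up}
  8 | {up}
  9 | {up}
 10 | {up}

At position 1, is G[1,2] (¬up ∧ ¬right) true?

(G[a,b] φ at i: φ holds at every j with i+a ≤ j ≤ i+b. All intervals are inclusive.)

False

Check (¬up ∧ ¬right) at every j in [2,3]:
  j=2: false
  j=3: false
Fails at j=2 → formula fails.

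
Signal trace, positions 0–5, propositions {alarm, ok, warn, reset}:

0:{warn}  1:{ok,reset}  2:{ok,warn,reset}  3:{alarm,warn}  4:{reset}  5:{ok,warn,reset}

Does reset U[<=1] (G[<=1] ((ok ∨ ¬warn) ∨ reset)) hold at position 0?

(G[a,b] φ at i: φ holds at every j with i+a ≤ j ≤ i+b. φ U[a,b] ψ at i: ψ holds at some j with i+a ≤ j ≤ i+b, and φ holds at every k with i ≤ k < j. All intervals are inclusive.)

Need some j in [0,1] with G[<=1] ((ok ∨ ¬warn) ∨ reset), and reset at every k in [0,j-1].
  j=0: G[<=1] ((ok ∨ ¬warn) ∨ reset) — fails at 0.
  j=1: G[<=1] ((ok ∨ ¬warn) ∨ reset) holds, but reset fails at k=0 → not this j.
No j in the window works → until fails.

No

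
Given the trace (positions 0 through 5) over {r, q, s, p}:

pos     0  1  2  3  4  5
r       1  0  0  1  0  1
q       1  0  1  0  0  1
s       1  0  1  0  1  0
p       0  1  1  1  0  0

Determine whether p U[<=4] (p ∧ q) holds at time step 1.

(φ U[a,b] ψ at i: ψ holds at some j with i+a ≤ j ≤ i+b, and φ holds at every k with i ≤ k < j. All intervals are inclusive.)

Need some j in [1,5] with (p ∧ q), and p at every k in [1,j-1].
  j=1: (p ∧ q) false.
  j=2: (p ∧ q) holds; p holds at every k in [1,1] → satisfied.

Yes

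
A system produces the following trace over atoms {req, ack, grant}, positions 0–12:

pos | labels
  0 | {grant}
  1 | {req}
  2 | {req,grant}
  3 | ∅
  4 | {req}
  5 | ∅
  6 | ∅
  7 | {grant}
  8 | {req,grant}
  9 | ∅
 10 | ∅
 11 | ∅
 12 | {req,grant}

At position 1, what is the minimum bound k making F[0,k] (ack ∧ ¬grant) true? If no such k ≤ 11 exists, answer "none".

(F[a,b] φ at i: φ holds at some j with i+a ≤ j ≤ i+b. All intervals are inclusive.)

Scan j = 1,2,… for (ack ∧ ¬grant):
  j=1: fails
  j=2: fails
  j=3: fails
  j=4: fails
  j=5: fails
  j=6: fails
  j=7: fails
  j=8: fails
  j=9: fails
  j=10: fails
  j=11: fails
  j=12: fails
No j in [1,12] satisfies it → none.

none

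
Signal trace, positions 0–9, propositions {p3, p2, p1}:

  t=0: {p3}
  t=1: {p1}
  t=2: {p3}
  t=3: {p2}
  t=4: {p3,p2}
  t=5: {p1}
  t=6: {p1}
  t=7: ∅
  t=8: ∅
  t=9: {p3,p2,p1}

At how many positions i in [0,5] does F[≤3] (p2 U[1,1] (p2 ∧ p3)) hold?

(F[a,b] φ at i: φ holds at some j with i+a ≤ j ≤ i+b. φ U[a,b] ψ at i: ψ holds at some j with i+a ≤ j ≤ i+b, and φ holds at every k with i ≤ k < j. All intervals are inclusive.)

4

Evaluate at each i in [0,5]:
  i=0: ✓ (witness j=3)
  i=1: ✓ (witness j=3)
  i=2: ✓ (witness j=3)
  i=3: ✓ (witness j=3)
  i=4: ✗ (none in [4,7])
  i=5: ✗ (none in [5,8])
Positions where it holds: {0, 1, 2, 3} → 4.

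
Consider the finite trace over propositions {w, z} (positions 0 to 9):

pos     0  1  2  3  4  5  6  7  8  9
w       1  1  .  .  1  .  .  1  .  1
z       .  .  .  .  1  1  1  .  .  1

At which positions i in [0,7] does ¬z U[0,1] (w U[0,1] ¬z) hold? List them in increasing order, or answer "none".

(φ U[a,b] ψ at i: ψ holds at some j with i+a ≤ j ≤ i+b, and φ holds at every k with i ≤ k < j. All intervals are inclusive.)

Evaluate at each i in [0,7]:
  i=0: ✓ (rhs at j=0)
  i=1: ✓ (rhs at j=1)
  i=2: ✓ (rhs at j=2)
  i=3: ✓ (rhs at j=3)
  i=4: ✗ (no rhs in [4,5])
  i=5: ✗ (no rhs in [5,6])
  i=6: ✗ (lhs fails at k=6 before rhs at j=7)
  i=7: ✓ (rhs at j=7)

0, 1, 2, 3, 7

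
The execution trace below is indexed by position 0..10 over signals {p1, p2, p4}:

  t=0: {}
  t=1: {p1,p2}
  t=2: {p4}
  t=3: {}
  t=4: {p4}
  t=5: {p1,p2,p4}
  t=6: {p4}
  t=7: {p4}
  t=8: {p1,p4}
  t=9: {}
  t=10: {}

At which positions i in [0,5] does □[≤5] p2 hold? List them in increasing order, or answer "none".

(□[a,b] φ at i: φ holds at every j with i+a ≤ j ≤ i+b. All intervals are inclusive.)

Evaluate at each i in [0,5]:
  i=0: ✗ (fails at j=0)
  i=1: ✗ (fails at j=2)
  i=2: ✗ (fails at j=2)
  i=3: ✗ (fails at j=3)
  i=4: ✗ (fails at j=4)
  i=5: ✗ (fails at j=6)

none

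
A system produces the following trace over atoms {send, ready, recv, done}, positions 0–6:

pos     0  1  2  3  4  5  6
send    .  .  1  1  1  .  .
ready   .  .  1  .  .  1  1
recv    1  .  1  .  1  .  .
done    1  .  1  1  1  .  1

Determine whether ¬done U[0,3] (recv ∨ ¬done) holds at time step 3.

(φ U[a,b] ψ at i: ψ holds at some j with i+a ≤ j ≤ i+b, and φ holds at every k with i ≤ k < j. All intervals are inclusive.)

Need some j in [3,6] with (recv ∨ ¬done), and ¬done at every k in [3,j-1].
  j=3: (recv ∨ ¬done) false.
  j=4: (recv ∨ ¬done) holds, but ¬done fails at k=3 → not this j.
  j=5: (recv ∨ ¬done) holds, but ¬done fails at k=3 → not this j.
  j=6: (recv ∨ ¬done) false.
No j in the window works → until fails.

False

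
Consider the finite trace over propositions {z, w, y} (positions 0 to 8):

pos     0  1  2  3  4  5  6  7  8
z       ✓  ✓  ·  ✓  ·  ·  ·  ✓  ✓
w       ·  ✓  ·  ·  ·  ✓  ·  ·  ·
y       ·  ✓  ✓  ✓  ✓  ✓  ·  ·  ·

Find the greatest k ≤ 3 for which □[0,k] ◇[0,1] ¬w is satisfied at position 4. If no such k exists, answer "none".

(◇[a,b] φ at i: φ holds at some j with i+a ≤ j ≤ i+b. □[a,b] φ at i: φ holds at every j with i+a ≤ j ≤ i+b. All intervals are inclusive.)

◇[0,1] ¬w must hold from j=4 onward; find where it first fails.
  j=4: holds
  j=5: holds
  j=6: holds
  j=7: holds
Holds through j=7; largest k = 3.

3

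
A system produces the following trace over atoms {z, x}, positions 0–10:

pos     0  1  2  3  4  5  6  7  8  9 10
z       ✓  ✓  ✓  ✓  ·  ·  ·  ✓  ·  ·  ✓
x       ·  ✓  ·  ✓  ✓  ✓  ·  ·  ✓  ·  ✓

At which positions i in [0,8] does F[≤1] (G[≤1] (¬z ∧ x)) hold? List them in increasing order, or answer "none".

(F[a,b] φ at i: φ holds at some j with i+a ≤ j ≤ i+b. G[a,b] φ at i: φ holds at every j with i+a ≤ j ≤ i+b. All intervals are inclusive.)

Evaluate at each i in [0,8]:
  i=0: ✗ (none in [0,1])
  i=1: ✗ (none in [1,2])
  i=2: ✗ (none in [2,3])
  i=3: ✓ (witness j=4)
  i=4: ✓ (witness j=4)
  i=5: ✗ (none in [5,6])
  i=6: ✗ (none in [6,7])
  i=7: ✗ (none in [7,8])
  i=8: ✗ (none in [8,9])

3, 4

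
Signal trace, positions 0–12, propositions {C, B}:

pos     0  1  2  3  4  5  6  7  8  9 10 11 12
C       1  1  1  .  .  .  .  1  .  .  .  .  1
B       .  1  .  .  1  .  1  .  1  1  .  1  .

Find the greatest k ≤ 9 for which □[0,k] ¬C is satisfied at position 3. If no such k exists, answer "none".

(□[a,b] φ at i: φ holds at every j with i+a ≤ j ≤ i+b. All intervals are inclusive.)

¬C must hold from j=3 onward; find where it first fails.
  j=3: holds
  j=4: holds
  j=5: holds
  j=6: holds
  j=7: fails
Holds on [3,6], so largest k = 3.

3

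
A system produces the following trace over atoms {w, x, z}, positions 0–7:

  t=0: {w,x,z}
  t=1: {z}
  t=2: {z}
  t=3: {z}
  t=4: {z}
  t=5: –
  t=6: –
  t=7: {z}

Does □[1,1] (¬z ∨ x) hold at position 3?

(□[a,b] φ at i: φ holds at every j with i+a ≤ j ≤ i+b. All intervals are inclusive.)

Does not hold

Check (¬z ∨ x) at every j in [4,4]:
  j=4: false
Fails at j=4 → formula fails.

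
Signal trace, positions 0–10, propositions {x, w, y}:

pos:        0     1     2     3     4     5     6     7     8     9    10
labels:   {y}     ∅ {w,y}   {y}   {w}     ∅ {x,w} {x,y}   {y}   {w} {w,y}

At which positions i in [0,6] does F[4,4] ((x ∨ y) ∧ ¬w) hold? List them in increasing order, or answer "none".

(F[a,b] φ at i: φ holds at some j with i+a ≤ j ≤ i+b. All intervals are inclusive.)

Evaluate at each i in [0,6]:
  i=0: ✗ (none in [4,4])
  i=1: ✗ (none in [5,5])
  i=2: ✗ (none in [6,6])
  i=3: ✓ (witness j=7)
  i=4: ✓ (witness j=8)
  i=5: ✗ (none in [9,9])
  i=6: ✗ (none in [10,10])

3, 4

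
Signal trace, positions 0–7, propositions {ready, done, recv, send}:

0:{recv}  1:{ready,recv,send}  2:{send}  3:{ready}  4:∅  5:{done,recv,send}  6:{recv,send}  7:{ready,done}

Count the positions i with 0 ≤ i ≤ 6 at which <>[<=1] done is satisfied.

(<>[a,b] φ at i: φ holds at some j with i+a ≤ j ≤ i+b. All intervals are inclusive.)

Evaluate at each i in [0,6]:
  i=0: ✗ (none in [0,1])
  i=1: ✗ (none in [1,2])
  i=2: ✗ (none in [2,3])
  i=3: ✗ (none in [3,4])
  i=4: ✓ (witness j=5)
  i=5: ✓ (witness j=5)
  i=6: ✓ (witness j=7)
Positions where it holds: {4, 5, 6} → 3.

3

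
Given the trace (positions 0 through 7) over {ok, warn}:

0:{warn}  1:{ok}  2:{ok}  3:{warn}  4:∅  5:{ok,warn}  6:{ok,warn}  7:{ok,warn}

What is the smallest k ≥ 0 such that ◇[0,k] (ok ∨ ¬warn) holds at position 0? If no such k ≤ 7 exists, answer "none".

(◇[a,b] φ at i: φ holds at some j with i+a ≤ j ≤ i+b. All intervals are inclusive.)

1

Scan j = 0,1,… for (ok ∨ ¬warn):
  j=0: fails
  j=1: holds
First hit at j=1, so smallest k = 1-0 = 1.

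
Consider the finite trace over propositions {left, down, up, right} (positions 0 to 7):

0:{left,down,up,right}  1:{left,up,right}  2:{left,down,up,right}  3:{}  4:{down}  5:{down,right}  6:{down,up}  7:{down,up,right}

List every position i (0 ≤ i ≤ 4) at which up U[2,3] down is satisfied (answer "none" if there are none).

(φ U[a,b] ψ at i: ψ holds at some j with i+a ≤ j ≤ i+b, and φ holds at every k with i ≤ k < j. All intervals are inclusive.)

0

Evaluate at each i in [0,4]:
  i=0: ✓ (rhs at j=2; lhs holds on [0,1])
  i=1: ✗ (lhs fails at k=3 before rhs at j=4)
  i=2: ✗ (lhs fails at k=3 before rhs at j=4)
  i=3: ✗ (lhs fails at k=3 before rhs at j=5)
  i=4: ✗ (lhs fails at k=4 before rhs at j=6)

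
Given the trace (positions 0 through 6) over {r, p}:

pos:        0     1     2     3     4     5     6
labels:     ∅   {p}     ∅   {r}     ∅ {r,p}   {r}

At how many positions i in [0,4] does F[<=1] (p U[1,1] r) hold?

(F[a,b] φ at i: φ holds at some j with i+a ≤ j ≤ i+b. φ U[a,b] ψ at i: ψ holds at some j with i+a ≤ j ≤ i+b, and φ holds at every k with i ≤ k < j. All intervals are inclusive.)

Evaluate at each i in [0,4]:
  i=0: ✗ (none in [0,1])
  i=1: ✗ (none in [1,2])
  i=2: ✗ (none in [2,3])
  i=3: ✗ (none in [3,4])
  i=4: ✓ (witness j=5)
Positions where it holds: {4} → 1.

1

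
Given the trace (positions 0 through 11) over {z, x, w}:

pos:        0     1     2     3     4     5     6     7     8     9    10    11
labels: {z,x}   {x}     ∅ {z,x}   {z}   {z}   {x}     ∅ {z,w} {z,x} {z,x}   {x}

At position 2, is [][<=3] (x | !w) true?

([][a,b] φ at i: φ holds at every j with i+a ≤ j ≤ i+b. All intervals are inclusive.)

Check (x | !w) at every j in [2,5]:
  j=2: true
  j=3: true
  j=4: true
  j=5: true
All positions satisfy it → formula holds.

Holds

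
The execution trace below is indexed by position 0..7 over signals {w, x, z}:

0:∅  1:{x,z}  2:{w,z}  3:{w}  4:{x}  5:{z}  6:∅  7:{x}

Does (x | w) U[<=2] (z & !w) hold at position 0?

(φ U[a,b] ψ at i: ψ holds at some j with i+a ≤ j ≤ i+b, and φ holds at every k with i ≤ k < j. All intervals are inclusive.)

Need some j in [0,2] with (z & !w), and (x | w) at every k in [0,j-1].
  j=0: (z & !w) false.
  j=1: (z & !w) holds, but (x | w) fails at k=0 → not this j.
  j=2: (z & !w) false.
No j in the window works → until fails.

Does not hold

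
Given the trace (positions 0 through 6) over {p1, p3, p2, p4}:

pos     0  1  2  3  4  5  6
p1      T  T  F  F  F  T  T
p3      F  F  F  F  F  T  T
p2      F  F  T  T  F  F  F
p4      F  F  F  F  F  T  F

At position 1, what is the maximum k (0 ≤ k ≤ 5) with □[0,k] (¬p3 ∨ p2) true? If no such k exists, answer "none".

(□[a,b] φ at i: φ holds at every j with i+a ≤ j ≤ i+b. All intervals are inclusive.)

(¬p3 ∨ p2) must hold from j=1 onward; find where it first fails.
  j=1: holds
  j=2: holds
  j=3: holds
  j=4: holds
  j=5: fails
Holds on [1,4], so largest k = 3.

3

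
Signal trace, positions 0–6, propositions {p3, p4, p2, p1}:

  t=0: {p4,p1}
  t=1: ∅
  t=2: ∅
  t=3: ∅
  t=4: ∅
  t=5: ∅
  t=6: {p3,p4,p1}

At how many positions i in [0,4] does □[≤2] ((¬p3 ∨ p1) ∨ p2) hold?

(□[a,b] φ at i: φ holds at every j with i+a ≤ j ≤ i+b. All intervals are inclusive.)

5

Evaluate at each i in [0,4]:
  i=0: ✓ (all of [0,2])
  i=1: ✓ (all of [1,3])
  i=2: ✓ (all of [2,4])
  i=3: ✓ (all of [3,5])
  i=4: ✓ (all of [4,6])
Positions where it holds: {0, 1, 2, 3, 4} → 5.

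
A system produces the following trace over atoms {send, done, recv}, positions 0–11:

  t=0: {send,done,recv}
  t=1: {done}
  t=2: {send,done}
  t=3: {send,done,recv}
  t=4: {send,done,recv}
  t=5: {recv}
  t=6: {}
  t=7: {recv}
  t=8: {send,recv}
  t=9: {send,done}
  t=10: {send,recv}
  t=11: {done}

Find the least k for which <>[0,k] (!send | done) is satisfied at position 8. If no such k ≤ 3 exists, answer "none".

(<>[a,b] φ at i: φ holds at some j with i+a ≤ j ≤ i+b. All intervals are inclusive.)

Scan j = 8,9,… for (!send | done):
  j=8: fails
  j=9: holds
First hit at j=9, so smallest k = 9-8 = 1.

1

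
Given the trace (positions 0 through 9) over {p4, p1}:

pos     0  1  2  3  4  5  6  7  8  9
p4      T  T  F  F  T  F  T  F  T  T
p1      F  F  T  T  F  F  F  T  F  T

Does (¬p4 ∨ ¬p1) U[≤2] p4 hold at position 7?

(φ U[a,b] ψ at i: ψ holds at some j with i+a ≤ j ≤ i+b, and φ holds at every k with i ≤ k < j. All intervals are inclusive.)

Need some j in [7,9] with p4, and (¬p4 ∨ ¬p1) at every k in [7,j-1].
  j=7: p4 false.
  j=8: p4 holds; (¬p4 ∨ ¬p1) holds at every k in [7,7] → satisfied.

Holds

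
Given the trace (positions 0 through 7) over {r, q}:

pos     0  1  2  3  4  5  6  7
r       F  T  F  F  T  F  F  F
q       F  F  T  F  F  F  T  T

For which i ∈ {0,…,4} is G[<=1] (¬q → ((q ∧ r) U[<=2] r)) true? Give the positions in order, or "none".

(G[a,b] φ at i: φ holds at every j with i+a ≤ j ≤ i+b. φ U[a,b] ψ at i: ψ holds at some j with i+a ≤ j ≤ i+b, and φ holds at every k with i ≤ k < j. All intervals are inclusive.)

Evaluate at each i in [0,4]:
  i=0: ✗ (fails at j=0)
  i=1: ✓ (all of [1,2])
  i=2: ✗ (fails at j=3)
  i=3: ✗ (fails at j=3)
  i=4: ✗ (fails at j=5)

1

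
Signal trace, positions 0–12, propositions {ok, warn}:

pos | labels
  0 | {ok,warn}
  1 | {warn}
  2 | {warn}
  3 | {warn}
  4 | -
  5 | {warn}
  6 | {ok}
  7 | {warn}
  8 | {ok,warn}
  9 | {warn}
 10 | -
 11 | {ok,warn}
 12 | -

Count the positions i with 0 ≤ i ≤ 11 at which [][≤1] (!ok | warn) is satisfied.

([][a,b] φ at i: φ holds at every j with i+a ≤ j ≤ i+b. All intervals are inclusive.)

10

Evaluate at each i in [0,11]:
  i=0: ✓ (all of [0,1])
  i=1: ✓ (all of [1,2])
  i=2: ✓ (all of [2,3])
  i=3: ✓ (all of [3,4])
  i=4: ✓ (all of [4,5])
  i=5: ✗ (fails at j=6)
  i=6: ✗ (fails at j=6)
  i=7: ✓ (all of [7,8])
  i=8: ✓ (all of [8,9])
  i=9: ✓ (all of [9,10])
  i=10: ✓ (all of [10,11])
  i=11: ✓ (all of [11,12])
Positions where it holds: {0, 1, 2, 3, 4, 7, 8, 9, 10, 11} → 10.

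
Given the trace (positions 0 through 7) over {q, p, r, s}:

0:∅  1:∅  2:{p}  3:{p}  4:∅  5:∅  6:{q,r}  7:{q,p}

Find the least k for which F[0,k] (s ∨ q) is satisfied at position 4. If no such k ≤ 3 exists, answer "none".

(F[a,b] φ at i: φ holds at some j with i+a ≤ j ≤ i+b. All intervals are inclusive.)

Scan j = 4,5,… for (s ∨ q):
  j=4: fails
  j=5: fails
  j=6: holds
First hit at j=6, so smallest k = 6-4 = 2.

2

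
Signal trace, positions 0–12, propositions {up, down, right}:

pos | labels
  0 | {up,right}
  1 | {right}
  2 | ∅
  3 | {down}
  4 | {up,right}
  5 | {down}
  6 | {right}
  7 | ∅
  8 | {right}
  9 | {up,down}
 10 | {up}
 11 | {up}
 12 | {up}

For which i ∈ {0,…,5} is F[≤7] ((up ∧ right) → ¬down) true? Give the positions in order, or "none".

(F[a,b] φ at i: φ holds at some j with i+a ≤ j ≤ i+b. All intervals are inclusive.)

Evaluate at each i in [0,5]:
  i=0: ✓ (witness j=0)
  i=1: ✓ (witness j=1)
  i=2: ✓ (witness j=2)
  i=3: ✓ (witness j=3)
  i=4: ✓ (witness j=4)
  i=5: ✓ (witness j=5)

0, 1, 2, 3, 4, 5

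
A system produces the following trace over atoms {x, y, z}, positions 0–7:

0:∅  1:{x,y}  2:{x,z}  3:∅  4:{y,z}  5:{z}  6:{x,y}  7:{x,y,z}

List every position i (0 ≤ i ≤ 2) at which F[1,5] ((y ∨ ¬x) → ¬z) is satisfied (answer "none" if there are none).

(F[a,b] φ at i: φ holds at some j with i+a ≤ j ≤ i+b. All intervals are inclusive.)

Evaluate at each i in [0,2]:
  i=0: ✓ (witness j=1)
  i=1: ✓ (witness j=2)
  i=2: ✓ (witness j=3)

0, 1, 2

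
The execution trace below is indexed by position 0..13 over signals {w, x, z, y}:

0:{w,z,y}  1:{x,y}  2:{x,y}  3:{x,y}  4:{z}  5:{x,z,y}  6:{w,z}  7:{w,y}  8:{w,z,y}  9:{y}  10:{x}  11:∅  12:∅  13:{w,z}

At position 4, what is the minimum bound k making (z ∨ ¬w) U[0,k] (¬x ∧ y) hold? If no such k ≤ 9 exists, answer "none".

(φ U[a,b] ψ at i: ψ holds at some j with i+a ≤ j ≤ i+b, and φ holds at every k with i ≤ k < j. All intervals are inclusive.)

3

Need earliest j ≥ 4 with (¬x ∧ y), and (z ∨ ¬w) at every k in [4,j-1].
  j=4: rhs fails.
  j=5: rhs fails.
  j=6: rhs fails.
  j=7: rhs holds; lhs holds on [4,6]. k = 3.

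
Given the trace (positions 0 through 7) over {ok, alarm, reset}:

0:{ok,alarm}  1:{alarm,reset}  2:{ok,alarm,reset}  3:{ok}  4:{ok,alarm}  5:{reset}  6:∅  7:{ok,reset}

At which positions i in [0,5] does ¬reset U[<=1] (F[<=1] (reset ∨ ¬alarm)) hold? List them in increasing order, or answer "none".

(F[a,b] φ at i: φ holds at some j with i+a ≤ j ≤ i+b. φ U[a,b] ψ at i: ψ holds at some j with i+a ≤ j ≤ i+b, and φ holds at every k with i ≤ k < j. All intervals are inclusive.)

0, 1, 2, 3, 4, 5

Evaluate at each i in [0,5]:
  i=0: ✓ (rhs at j=0)
  i=1: ✓ (rhs at j=1)
  i=2: ✓ (rhs at j=2)
  i=3: ✓ (rhs at j=3)
  i=4: ✓ (rhs at j=4)
  i=5: ✓ (rhs at j=5)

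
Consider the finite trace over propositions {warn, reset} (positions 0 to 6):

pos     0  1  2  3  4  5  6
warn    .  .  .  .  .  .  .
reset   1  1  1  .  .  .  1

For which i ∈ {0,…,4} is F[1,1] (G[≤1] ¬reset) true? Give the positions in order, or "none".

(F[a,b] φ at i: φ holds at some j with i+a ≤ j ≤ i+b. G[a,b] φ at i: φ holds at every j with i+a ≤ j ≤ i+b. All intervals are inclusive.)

Evaluate at each i in [0,4]:
  i=0: ✗ (none in [1,1])
  i=1: ✗ (none in [2,2])
  i=2: ✓ (witness j=3)
  i=3: ✓ (witness j=4)
  i=4: ✗ (none in [5,5])

2, 3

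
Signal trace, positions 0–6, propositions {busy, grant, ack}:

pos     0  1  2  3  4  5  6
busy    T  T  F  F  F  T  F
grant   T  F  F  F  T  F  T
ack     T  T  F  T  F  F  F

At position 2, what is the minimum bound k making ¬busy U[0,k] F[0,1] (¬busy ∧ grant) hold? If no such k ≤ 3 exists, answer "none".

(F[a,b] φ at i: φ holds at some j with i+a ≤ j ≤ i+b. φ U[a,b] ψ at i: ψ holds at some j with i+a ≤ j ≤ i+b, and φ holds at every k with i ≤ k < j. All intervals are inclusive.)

Need earliest j ≥ 2 with F[0,1] (¬busy ∧ grant), and ¬busy at every k in [2,j-1].
  j=2: rhs fails.
  j=3: rhs holds; lhs holds on [2,2]. k = 1.

1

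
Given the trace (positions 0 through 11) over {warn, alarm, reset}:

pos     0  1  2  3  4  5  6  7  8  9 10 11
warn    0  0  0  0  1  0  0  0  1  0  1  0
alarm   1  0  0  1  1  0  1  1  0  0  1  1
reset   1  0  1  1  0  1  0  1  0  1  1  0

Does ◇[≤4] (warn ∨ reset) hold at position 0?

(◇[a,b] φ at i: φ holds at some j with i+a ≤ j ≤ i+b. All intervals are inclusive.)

Check (warn ∨ reset) at each j in [0,4]:
  j=0: true
  j=1: false
  j=2: true
  j=3: true
  j=4: true
Found at j=0 → formula holds.

Yes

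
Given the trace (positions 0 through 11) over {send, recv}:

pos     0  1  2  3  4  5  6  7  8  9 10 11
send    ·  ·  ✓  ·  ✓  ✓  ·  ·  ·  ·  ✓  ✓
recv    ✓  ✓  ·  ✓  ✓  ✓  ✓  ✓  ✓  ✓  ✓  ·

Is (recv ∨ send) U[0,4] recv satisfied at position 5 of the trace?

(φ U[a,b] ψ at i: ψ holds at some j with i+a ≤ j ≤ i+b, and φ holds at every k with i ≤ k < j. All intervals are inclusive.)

True

Need some j in [5,9] with recv, and (recv ∨ send) at every k in [5,j-1].
  j=5: recv holds; no prefix to check → satisfied.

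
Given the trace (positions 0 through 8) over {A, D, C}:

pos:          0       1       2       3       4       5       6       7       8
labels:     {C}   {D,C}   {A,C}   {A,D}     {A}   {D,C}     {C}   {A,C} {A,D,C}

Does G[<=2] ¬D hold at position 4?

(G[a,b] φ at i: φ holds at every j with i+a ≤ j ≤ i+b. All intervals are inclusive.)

Check ¬D at every j in [4,6]:
  j=4: true
  j=5: false
  j=6: true
Fails at j=5 → formula fails.

Does not hold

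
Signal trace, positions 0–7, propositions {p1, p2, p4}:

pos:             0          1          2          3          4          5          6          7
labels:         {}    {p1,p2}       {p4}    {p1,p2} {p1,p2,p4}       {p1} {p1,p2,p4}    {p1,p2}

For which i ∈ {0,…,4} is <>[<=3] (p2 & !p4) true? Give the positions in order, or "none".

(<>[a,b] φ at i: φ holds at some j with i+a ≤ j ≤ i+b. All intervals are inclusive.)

0, 1, 2, 3, 4

Evaluate at each i in [0,4]:
  i=0: ✓ (witness j=1)
  i=1: ✓ (witness j=1)
  i=2: ✓ (witness j=3)
  i=3: ✓ (witness j=3)
  i=4: ✓ (witness j=7)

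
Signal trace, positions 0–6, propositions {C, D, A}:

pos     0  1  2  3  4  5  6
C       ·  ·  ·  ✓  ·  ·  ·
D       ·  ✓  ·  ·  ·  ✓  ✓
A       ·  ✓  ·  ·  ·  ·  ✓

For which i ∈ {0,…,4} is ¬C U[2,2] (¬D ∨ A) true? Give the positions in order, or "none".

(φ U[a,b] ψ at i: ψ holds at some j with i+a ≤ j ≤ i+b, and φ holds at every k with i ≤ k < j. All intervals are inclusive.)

0, 1, 4

Evaluate at each i in [0,4]:
  i=0: ✓ (rhs at j=2; lhs holds on [0,1])
  i=1: ✓ (rhs at j=3; lhs holds on [1,2])
  i=2: ✗ (lhs fails at k=3 before rhs at j=4)
  i=3: ✗ (no rhs in [5,5])
  i=4: ✓ (rhs at j=6; lhs holds on [4,5])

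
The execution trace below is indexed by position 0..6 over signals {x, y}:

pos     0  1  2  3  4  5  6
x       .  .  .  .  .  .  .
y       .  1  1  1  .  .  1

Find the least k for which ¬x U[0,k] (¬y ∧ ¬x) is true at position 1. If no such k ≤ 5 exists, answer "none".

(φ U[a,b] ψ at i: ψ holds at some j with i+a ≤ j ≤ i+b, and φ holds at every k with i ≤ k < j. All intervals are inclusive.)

Need earliest j ≥ 1 with (¬y ∧ ¬x), and ¬x at every k in [1,j-1].
  j=1: rhs fails.
  j=2: rhs fails.
  j=3: rhs fails.
  j=4: rhs holds; lhs holds on [1,3]. k = 3.

3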